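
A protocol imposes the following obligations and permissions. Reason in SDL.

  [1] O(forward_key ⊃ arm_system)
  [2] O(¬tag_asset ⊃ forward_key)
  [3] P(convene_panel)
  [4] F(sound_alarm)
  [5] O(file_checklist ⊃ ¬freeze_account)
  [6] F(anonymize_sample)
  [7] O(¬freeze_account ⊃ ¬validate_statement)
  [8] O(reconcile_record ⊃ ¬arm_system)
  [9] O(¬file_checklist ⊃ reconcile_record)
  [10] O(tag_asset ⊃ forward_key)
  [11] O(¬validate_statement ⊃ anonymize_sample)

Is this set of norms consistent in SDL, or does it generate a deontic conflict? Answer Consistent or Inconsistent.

Premises 2 and 10 cover both cases: O(¬tag_asset ⊃ forward_key) and O(tag_asset ⊃ forward_key). Since ¬tag_asset ∨ tag_asset is a tautology, O(forward_key) follows.
With premise 1, O(forward_key ⊃ arm_system), the K-axiom yields O(arm_system).
Premise 8 is O(reconcile_record ⊃ ¬arm_system); contrapositively O(arm_system ⊃ ¬reconcile_record). Since O(arm_system) holds, K gives O(¬reconcile_record).
Premise 9, O(¬file_checklist ⊃ reconcile_record), contraposes to O(¬reconcile_record ⊃ file_checklist); with O(¬reconcile_record) we get O(file_checklist).
Applying K to premise 5 (O(file_checklist ⊃ ¬freeze_account)) and O(file_checklist) yields O(¬freeze_account).
Premise 7 is O(¬freeze_account ⊃ ¬validate_statement); since O(¬freeze_account), deontic closure gives O(¬validate_statement).
Premise 11 is O(¬validate_statement ⊃ anonymize_sample); since O(¬validate_statement), deontic closure gives O(anonymize_sample).
However, F(anonymize_sample) at premise 6 amounts to O(¬anonymize_sample).
We now have both O(anonymize_sample) and O(¬anonymize_sample) — anonymize_sample is simultaneously obligatory and forbidden, violating the D-axiom.

Inconsistent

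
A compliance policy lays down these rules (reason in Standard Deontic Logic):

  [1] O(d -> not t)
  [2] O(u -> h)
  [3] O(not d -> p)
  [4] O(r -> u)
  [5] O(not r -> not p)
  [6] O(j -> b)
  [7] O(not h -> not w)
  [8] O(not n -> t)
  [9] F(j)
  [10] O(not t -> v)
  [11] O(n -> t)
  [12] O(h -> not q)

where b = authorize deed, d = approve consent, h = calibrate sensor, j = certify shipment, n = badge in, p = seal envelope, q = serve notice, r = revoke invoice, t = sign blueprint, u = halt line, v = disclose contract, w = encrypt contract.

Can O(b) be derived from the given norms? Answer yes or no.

No

Premise 6 is O(j -> b), but O(j) is not derivable from the premises, so it does not yield O(b).
No other premise forces O(b). An ideal world satisfying every premise can still have b false, so O(b) is not derivable.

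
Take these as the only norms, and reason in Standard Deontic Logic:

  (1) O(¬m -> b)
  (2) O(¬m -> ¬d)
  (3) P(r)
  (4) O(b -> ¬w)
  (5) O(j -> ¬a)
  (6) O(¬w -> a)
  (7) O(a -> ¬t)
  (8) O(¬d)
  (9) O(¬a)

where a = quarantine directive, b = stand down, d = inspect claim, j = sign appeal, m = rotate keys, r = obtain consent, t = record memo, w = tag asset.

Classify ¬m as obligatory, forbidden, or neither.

Forbidden

Premise 9 states O(¬a) outright.
Premise 6 is O(¬w -> a); contrapositively O(¬a -> w). Since O(¬a) holds, K gives O(w).
Premise 4, O(b -> ¬w), contraposes to O(w -> ¬b); with O(w) we get O(¬b).
Premise 1, O(¬m -> b), contraposes to O(¬b -> m); with O(¬b) we get O(m).
Premises 2, 3, 5, 7, 8 do not contribute to this derivation.
Thus O(m), which is F(¬m): ¬m is forbidden.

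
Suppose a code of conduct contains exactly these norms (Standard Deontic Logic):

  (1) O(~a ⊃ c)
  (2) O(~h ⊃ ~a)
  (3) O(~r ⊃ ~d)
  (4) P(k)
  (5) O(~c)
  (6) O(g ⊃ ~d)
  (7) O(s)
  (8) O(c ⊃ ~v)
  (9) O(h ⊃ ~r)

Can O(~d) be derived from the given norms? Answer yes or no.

Premise 5 states O(~c) outright.
Premise 1, O(~a ⊃ c), contraposes to O(~c ⊃ a); with O(~c) we get O(a).
Premise 2 is O(~h ⊃ ~a); contrapositively O(a ⊃ h). Since O(a) holds, K gives O(h).
Applying K to premise 9 (O(h ⊃ ~r)) and O(h) yields O(~r).
Applying K to premise 3 (O(~r ⊃ ~d)) and O(~r) yields O(~d).
Premises 4, 6, 7, 8 do not contribute to this derivation.
So O(~d) follows.

Yes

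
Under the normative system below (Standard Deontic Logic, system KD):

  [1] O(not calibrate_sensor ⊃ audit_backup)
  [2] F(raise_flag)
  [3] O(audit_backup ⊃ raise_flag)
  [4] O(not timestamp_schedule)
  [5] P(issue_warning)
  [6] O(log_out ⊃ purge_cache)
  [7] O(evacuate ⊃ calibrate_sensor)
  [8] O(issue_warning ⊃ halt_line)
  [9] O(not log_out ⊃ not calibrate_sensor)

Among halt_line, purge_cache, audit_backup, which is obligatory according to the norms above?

F(raise_flag) at premise 2 means O(not raise_flag).
The contrapositive of premise 3 (O(audit_backup ⊃ raise_flag)) is O(not raise_flag ⊃ not audit_backup), and O(not raise_flag) is already established, so O(not audit_backup).
Premise 1 is O(not calibrate_sensor ⊃ audit_backup); contrapositively O(not audit_backup ⊃ calibrate_sensor). Since O(not audit_backup) holds, K gives O(calibrate_sensor).
The contrapositive of premise 9 (O(not log_out ⊃ not calibrate_sensor)) is O(calibrate_sensor ⊃ log_out), and O(calibrate_sensor) is already established, so O(log_out).
Premise 6 is O(log_out ⊃ purge_cache); since O(log_out), deontic closure gives O(purge_cache).
So O(purge_cache) holds — purge_cache is obligatory. None of the other listed options is made obligatory by any chain of premises.

purge_cache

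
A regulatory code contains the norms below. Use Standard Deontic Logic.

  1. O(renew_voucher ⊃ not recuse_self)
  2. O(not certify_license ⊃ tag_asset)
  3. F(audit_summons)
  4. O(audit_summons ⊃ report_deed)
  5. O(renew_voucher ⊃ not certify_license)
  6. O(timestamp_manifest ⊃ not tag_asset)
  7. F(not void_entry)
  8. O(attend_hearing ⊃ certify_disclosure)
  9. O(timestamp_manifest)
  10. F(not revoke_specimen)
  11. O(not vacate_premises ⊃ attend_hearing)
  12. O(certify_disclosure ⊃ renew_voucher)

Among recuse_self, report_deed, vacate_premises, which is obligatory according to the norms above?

Premise 9 states O(timestamp_manifest) outright.
Applying K to premise 6 (O(timestamp_manifest ⊃ not tag_asset)) and O(timestamp_manifest) yields O(not tag_asset).
Premise 2 is O(not certify_license ⊃ tag_asset); contrapositively O(not tag_asset ⊃ certify_license). Since O(not tag_asset) holds, K gives O(certify_license).
The contrapositive of premise 5 (O(renew_voucher ⊃ not certify_license)) is O(certify_license ⊃ not renew_voucher), and O(certify_license) is already established, so O(not renew_voucher).
Premise 12 is O(certify_disclosure ⊃ renew_voucher); contrapositively O(not renew_voucher ⊃ not certify_disclosure). Since O(not renew_voucher) holds, K gives O(not certify_disclosure).
Premise 8, O(attend_hearing ⊃ certify_disclosure), contraposes to O(not certify_disclosure ⊃ not attend_hearing); with O(not certify_disclosure) we get O(not attend_hearing).
Premise 11, O(not vacate_premises ⊃ attend_hearing), contraposes to O(not attend_hearing ⊃ vacate_premises); with O(not attend_hearing) we get O(vacate_premises).
So O(vacate_premises) holds — vacate_premises is obligatory. None of the other listed options is made obligatory by any chain of premises.

vacate_premises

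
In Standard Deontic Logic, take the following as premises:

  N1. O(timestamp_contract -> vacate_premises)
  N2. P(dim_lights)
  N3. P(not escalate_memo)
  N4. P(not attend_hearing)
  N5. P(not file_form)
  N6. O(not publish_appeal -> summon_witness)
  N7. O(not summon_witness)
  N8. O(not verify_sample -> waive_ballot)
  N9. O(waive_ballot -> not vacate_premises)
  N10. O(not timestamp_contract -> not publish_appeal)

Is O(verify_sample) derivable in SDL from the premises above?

Premise 7 gives O(not summon_witness).
Premise 6, O(not publish_appeal -> summon_witness), contraposes to O(not summon_witness -> publish_appeal); with O(not summon_witness) we get O(publish_appeal).
The contrapositive of premise 10 (O(not timestamp_contract -> not publish_appeal)) is O(publish_appeal -> timestamp_contract), and O(publish_appeal) is already established, so O(timestamp_contract).
With premise 1, O(timestamp_contract -> vacate_premises), the K-axiom yields O(vacate_premises).
The contrapositive of premise 9 (O(waive_ballot -> not vacate_premises)) is O(vacate_premises -> not waive_ballot), and O(vacate_premises) is already established, so O(not waive_ballot).
The contrapositive of premise 8 (O(not verify_sample -> waive_ballot)) is O(not waive_ballot -> verify_sample), and O(not waive_ballot) is already established, so O(verify_sample).
Premises 2, 3, 4, 5 do not contribute to this derivation.
So O(verify_sample) follows.

Yes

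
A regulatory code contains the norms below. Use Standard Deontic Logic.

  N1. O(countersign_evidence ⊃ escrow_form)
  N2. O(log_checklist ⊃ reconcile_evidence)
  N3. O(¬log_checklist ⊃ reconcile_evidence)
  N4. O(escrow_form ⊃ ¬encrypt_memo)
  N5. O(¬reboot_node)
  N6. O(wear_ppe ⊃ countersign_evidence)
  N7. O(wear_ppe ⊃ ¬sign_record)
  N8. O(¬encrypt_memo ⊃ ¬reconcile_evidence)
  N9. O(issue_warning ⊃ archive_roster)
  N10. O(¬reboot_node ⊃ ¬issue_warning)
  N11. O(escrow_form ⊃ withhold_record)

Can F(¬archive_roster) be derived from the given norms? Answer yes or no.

Premise 9 is O(issue_warning ⊃ archive_roster), but O(issue_warning) is not derivable from the premises, so it does not yield O(archive_roster).
No other premise forces O(archive_roster). An ideal world satisfying every premise can still have ¬archive_roster true, so F(¬archive_roster) is not derivable.

No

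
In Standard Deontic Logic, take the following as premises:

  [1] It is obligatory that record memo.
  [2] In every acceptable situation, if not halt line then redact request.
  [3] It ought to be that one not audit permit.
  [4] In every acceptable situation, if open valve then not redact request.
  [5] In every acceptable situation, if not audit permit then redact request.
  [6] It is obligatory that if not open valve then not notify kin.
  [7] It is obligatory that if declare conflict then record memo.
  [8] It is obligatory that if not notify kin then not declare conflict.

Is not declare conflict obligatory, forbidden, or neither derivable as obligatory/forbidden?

Obligatory

Premise 3 gives O(¬audit_permit).
From O(¬audit_permit) and premise 5, O(¬audit_permit → redact_request), we obtain O(redact_request).
The contrapositive of premise 4 (O(open_valve → ¬redact_request)) is O(redact_request → ¬open_valve), and O(redact_request) is already established, so O(¬open_valve).
Applying K to premise 6 (O(¬open_valve → ¬notify_kin)) and O(¬open_valve) yields O(¬notify_kin).
With premise 8, O(¬notify_kin → ¬declare_conflict), the K-axiom yields O(¬declare_conflict).
Premises 1, 2, 7 do not contribute to this derivation.
Hence ¬declare_conflict is obligatory.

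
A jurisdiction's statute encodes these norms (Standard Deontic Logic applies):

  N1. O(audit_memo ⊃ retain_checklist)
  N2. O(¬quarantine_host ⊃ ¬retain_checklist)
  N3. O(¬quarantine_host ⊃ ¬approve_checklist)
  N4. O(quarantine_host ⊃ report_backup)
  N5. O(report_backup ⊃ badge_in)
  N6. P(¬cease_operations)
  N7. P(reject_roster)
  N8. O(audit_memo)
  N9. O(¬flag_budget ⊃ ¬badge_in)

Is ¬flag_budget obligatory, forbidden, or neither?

Forbidden

Premise 8 gives O(audit_memo).
Applying K to premise 1 (O(audit_memo ⊃ retain_checklist)) and O(audit_memo) yields O(retain_checklist).
Premise 2 is O(¬quarantine_host ⊃ ¬retain_checklist); contrapositively O(retain_checklist ⊃ quarantine_host). Since O(retain_checklist) holds, K gives O(quarantine_host).
With premise 4, O(quarantine_host ⊃ report_backup), the K-axiom yields O(report_backup).
From O(report_backup) and premise 5, O(report_backup ⊃ badge_in), we obtain O(badge_in).
The contrapositive of premise 9 (O(¬flag_budget ⊃ ¬badge_in)) is O(badge_in ⊃ flag_budget), and O(badge_in) is already established, so O(flag_budget).
Premises 3, 6, 7 do not contribute to this derivation.
Thus O(flag_budget), which is F(¬flag_budget): ¬flag_budget is forbidden.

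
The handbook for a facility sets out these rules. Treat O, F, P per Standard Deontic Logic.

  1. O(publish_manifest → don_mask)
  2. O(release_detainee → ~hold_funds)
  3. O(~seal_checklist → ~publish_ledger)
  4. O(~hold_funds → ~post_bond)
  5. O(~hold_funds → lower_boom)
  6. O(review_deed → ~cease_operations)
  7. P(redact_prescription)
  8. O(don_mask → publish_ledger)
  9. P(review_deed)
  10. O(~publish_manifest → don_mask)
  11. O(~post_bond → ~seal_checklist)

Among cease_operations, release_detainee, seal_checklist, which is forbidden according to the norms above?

Premises 10 and 1 cover both cases: O(~publish_manifest → don_mask) and O(publish_manifest → don_mask). Since ~publish_manifest ∨ publish_manifest is a tautology, O(don_mask) follows.
Premise 8 is O(don_mask → publish_ledger); since O(don_mask), deontic closure gives O(publish_ledger).
Premise 3 is O(~seal_checklist → ~publish_ledger); contrapositively O(publish_ledger → seal_checklist). Since O(publish_ledger) holds, K gives O(seal_checklist).
Premise 11, O(~post_bond → ~seal_checklist), contraposes to O(seal_checklist → post_bond); with O(seal_checklist) we get O(post_bond).
Premise 4 is O(~hold_funds → ~post_bond); contrapositively O(post_bond → hold_funds). Since O(post_bond) holds, K gives O(hold_funds).
The contrapositive of premise 2 (O(release_detainee → ~hold_funds)) is O(hold_funds → ~release_detainee), and O(hold_funds) is already established, so O(~release_detainee).
So O(~release_detainee) holds, i.e. release_detainee is forbidden. None of the other listed options is forbidden under the premises.

release_detainee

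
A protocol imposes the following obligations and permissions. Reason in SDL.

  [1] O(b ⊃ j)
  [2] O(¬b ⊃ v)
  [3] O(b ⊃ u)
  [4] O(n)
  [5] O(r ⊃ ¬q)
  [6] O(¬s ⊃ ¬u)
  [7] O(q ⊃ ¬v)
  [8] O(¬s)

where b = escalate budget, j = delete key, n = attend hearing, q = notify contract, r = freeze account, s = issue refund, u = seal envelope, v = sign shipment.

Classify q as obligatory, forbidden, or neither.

Premise 8 states O(¬s) outright.
Applying K to premise 6 (O(¬s ⊃ ¬u)) and O(¬s) yields O(¬u).
Premise 3 is O(b ⊃ u); contrapositively O(¬u ⊃ ¬b). Since O(¬u) holds, K gives O(¬b).
With premise 2, O(¬b ⊃ v), the K-axiom yields O(v).
Premise 7, O(q ⊃ ¬v), contraposes to O(v ⊃ ¬q); with O(v) we get O(¬q).
Premises 1, 4, 5 do not contribute to this derivation.
Thus O(¬q), which is F(q): q is forbidden.

Forbidden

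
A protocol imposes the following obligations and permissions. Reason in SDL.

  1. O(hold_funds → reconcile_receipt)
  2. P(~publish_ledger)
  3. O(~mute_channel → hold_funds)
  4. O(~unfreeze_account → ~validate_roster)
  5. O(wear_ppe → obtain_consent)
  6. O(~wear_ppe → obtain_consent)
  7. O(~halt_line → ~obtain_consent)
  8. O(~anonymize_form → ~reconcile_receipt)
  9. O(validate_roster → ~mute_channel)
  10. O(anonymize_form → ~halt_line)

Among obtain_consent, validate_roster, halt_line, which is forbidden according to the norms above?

Premises 6 and 5 are O(~wear_ppe → obtain_consent) and O(wear_ppe → obtain_consent); every ideal world satisfies ~wear_ppe or wear_ppe, so in either case obtain_consent holds — hence O(obtain_consent).
Premise 7 is O(~halt_line → ~obtain_consent); contrapositively O(obtain_consent → halt_line). Since O(obtain_consent) holds, K gives O(halt_line).
The contrapositive of premise 10 (O(anonymize_form → ~halt_line)) is O(halt_line → ~anonymize_form), and O(halt_line) is already established, so O(~anonymize_form).
Applying K to premise 8 (O(~anonymize_form → ~reconcile_receipt)) and O(~anonymize_form) yields O(~reconcile_receipt).
Premise 1, O(hold_funds → reconcile_receipt), contraposes to O(~reconcile_receipt → ~hold_funds); with O(~reconcile_receipt) we get O(~hold_funds).
The contrapositive of premise 3 (O(~mute_channel → hold_funds)) is O(~hold_funds → mute_channel), and O(~hold_funds) is already established, so O(mute_channel).
Premise 9 is O(validate_roster → ~mute_channel); contrapositively O(mute_channel → ~validate_roster). Since O(mute_channel) holds, K gives O(~validate_roster).
So O(~validate_roster) holds, i.e. validate_roster is forbidden. None of the other listed options is forbidden under the premises.

validate_roster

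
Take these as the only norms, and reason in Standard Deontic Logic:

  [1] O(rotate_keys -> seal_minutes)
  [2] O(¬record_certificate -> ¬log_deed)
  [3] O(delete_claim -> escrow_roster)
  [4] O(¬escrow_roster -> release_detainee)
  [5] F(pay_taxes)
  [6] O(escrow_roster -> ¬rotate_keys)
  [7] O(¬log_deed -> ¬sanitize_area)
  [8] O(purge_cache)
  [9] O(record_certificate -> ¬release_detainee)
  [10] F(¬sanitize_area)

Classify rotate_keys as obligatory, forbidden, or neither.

F(¬sanitize_area) at premise 10 means O(sanitize_area).
Premise 7, O(¬log_deed -> ¬sanitize_area), contraposes to O(sanitize_area -> log_deed); with O(sanitize_area) we get O(log_deed).
Premise 2, O(¬record_certificate -> ¬log_deed), contraposes to O(log_deed -> record_certificate); with O(log_deed) we get O(record_certificate).
From O(record_certificate) and premise 9, O(record_certificate -> ¬release_detainee), we obtain O(¬release_detainee).
The contrapositive of premise 4 (O(¬escrow_roster -> release_detainee)) is O(¬release_detainee -> escrow_roster), and O(¬release_detainee) is already established, so O(escrow_roster).
With premise 6, O(escrow_roster -> ¬rotate_keys), the K-axiom yields O(¬rotate_keys).
Premises 1, 3, 5, 8 do not contribute to this derivation.
Thus O(¬rotate_keys), which is F(rotate_keys): rotate_keys is forbidden.

Forbidden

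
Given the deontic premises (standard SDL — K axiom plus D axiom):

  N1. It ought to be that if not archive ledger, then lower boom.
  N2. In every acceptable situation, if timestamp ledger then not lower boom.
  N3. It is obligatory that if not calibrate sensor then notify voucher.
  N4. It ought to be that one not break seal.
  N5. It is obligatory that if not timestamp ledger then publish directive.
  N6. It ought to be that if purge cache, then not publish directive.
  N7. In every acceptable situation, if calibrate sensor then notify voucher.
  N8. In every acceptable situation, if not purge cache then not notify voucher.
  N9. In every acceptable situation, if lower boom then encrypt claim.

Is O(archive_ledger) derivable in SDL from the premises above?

Premises 3 and 7 cover both cases: O(¬calibrate_sensor → notify_voucher) and O(calibrate_sensor → notify_voucher). Since ¬calibrate_sensor ∨ calibrate_sensor is a tautology, O(notify_voucher) follows.
Premise 8 is O(¬purge_cache → ¬notify_voucher); contrapositively O(notify_voucher → purge_cache). Since O(notify_voucher) holds, K gives O(purge_cache).
From O(purge_cache) and premise 6, O(purge_cache → ¬publish_directive), we obtain O(¬publish_directive).
Premise 5, O(¬timestamp_ledger → publish_directive), contraposes to O(¬publish_directive → timestamp_ledger); with O(¬publish_directive) we get O(timestamp_ledger).
Applying K to premise 2 (O(timestamp_ledger → ¬lower_boom)) and O(timestamp_ledger) yields O(¬lower_boom).
Premise 1, O(¬archive_ledger → lower_boom), contraposes to O(¬lower_boom → archive_ledger); with O(¬lower_boom) we get O(archive_ledger).
Premises 4, 9 do not contribute to this derivation.
So O(archive_ledger) follows.

Yes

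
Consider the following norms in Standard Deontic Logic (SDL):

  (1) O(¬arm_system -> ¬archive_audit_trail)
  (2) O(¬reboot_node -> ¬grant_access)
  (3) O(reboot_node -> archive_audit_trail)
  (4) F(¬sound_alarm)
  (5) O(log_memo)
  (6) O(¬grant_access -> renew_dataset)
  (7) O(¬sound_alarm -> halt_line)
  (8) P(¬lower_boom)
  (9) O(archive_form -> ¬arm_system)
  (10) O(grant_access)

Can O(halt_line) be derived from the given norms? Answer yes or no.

No

Premise 7 is O(¬sound_alarm -> halt_line), but O(¬sound_alarm) is not derivable from the premises, so it does not yield O(halt_line).
No other premise forces O(halt_line). An ideal world satisfying every premise can still have halt_line false, so O(halt_line) is not derivable.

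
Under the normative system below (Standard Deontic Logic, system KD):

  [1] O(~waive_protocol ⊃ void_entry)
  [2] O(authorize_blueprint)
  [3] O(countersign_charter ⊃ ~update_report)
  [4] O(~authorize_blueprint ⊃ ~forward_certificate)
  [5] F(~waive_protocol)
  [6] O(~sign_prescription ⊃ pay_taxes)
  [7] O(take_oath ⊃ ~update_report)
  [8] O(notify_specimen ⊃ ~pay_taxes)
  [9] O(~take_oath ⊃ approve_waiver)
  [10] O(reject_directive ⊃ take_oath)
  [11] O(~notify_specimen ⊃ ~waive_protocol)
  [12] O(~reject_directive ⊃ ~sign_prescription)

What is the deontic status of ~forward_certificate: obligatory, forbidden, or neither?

Premise 4 is O(~authorize_blueprint ⊃ ~forward_certificate), but O(~authorize_blueprint) is not derivable from the premises, so it does not yield O(~forward_certificate).
No premise or chain of K-axiom applications forces O(~forward_certificate), and none forces O(forward_certificate). So ~forward_certificate is neither obligatory nor forbidden under these norms.

Neither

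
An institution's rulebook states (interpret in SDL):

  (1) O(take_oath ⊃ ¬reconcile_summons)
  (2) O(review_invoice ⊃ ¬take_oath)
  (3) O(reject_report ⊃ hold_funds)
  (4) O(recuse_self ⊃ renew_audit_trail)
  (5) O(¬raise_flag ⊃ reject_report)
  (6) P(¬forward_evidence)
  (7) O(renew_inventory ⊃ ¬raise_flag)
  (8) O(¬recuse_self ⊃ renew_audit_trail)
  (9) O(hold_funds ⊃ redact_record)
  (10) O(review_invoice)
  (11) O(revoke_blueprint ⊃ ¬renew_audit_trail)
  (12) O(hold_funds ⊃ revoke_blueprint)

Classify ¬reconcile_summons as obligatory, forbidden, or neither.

Premise 1 is O(take_oath ⊃ ¬reconcile_summons), but O(take_oath) is not derivable from the premises, so it does not yield O(¬reconcile_summons).
No premise or chain of K-axiom applications forces O(¬reconcile_summons), and none forces O(reconcile_summons). So ¬reconcile_summons is neither obligatory nor forbidden under these norms.

Neither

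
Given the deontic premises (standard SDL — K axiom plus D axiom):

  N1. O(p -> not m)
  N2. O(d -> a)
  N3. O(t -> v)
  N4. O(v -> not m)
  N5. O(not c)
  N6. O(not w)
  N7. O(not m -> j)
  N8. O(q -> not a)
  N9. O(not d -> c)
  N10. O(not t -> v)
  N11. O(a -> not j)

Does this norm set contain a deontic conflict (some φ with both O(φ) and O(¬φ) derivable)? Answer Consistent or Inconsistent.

Inconsistent

By case analysis on not t: premise 10 gives O(not t -> v) and premise 3 gives O(t -> v), so O(v) either way.
Premise 4 is O(v -> not m); since O(v), deontic closure gives O(not m).
Applying K to premise 7 (O(not m -> j)) and O(not m) yields O(j).
Premise 11 is O(a -> not j); contrapositively O(j -> not a). Since O(j) holds, K gives O(not a).
Premise 2 is O(d -> a); contrapositively O(not a -> not d). Since O(not a) holds, K gives O(not d).
With premise 9, O(not d -> c), the K-axiom yields O(c).
But premise 5 directly asserts O(not c).
We now have both O(c) and O(not c) — c is simultaneously obligatory and forbidden, violating the D-axiom.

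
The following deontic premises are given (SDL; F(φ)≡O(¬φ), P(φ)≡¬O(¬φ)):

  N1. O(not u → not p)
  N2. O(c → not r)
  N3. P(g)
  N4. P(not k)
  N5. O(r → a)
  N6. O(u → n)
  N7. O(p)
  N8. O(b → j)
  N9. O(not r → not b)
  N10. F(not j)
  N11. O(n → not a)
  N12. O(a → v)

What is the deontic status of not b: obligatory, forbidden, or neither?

Obligatory

From premise 7 we have O(p).
Premise 1, O(not u → not p), contraposes to O(p → u); with O(p) we get O(u).
From O(u) and premise 6, O(u → n), we obtain O(n).
Premise 11 is O(n → not a); since O(n), deontic closure gives O(not a).
The contrapositive of premise 5 (O(r → a)) is O(not a → not r), and O(not a) is already established, so O(not r).
From O(not r) and premise 9, O(not r → not b), we obtain O(not b).
Premises 2, 3, 4, 8, 10, 12 do not contribute to this derivation.
Hence not b is obligatory.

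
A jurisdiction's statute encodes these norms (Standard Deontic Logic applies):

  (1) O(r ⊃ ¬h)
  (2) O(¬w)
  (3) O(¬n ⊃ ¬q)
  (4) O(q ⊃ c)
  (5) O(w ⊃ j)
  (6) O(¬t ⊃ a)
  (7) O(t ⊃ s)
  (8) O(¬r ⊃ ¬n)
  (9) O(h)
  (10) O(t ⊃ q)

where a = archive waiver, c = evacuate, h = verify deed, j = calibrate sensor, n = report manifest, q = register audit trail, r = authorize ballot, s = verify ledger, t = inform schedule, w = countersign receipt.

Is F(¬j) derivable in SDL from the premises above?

Premise 5 is O(w ⊃ j), but O(w) is not derivable from the premises, so it does not yield O(j).
No other premise forces O(j). An ideal world satisfying every premise can still have ¬j true, so F(¬j) is not derivable.

No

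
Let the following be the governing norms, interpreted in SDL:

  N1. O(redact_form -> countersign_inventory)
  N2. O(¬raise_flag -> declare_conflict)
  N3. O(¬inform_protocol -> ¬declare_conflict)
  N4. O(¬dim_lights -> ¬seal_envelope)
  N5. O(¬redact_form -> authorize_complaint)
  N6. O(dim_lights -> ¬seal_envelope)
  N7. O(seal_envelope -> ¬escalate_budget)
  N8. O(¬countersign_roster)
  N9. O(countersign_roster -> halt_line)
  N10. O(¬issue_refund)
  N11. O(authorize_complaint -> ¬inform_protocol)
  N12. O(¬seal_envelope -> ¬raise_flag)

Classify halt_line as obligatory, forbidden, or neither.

Premise 9 is O(countersign_roster -> halt_line), but O(countersign_roster) is not derivable from the premises, so it does not yield O(halt_line).
No premise or chain of K-axiom applications forces O(halt_line), and none forces O(¬halt_line). So halt_line is neither obligatory nor forbidden under these norms.

Neither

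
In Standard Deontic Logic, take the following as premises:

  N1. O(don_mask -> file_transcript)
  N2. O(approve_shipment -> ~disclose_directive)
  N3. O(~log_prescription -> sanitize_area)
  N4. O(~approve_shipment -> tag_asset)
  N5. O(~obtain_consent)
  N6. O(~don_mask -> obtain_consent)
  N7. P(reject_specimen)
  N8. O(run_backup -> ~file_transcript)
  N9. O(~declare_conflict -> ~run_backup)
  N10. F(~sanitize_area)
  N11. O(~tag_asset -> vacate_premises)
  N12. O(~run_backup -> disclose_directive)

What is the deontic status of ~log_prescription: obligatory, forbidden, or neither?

Neither

Premise 3 is O(~log_prescription -> sanitize_area); even if O(sanitize_area) held, inferring O(~log_prescription) would be affirming the consequent — invalid.
No premise or chain of K-axiom applications forces O(~log_prescription), and none forces O(log_prescription). So ~log_prescription is neither obligatory nor forbidden under these norms.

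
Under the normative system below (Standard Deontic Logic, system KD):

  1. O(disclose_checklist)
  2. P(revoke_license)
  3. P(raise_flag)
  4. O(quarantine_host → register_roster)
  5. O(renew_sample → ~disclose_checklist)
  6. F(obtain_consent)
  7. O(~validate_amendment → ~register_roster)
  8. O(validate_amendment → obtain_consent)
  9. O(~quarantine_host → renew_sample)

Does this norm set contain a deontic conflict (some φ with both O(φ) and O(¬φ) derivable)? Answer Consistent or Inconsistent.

Inconsistent

From premise 1 we have O(disclose_checklist).
Premise 5 is O(renew_sample → ~disclose_checklist); contrapositively O(disclose_checklist → ~renew_sample). Since O(disclose_checklist) holds, K gives O(~renew_sample).
Premise 9 is O(~quarantine_host → renew_sample); contrapositively O(~renew_sample → quarantine_host). Since O(~renew_sample) holds, K gives O(quarantine_host).
With premise 4, O(quarantine_host → register_roster), the K-axiom yields O(register_roster).
The contrapositive of premise 7 (O(~validate_amendment → ~register_roster)) is O(register_roster → validate_amendment), and O(register_roster) is already established, so O(validate_amendment).
Applying K to premise 8 (O(validate_amendment → obtain_consent)) and O(validate_amendment) yields O(obtain_consent).
However, F(obtain_consent) at premise 6 amounts to O(~obtain_consent).
We now have both O(obtain_consent) and O(~obtain_consent) — obtain_consent is simultaneously obligatory and forbidden, violating the D-axiom.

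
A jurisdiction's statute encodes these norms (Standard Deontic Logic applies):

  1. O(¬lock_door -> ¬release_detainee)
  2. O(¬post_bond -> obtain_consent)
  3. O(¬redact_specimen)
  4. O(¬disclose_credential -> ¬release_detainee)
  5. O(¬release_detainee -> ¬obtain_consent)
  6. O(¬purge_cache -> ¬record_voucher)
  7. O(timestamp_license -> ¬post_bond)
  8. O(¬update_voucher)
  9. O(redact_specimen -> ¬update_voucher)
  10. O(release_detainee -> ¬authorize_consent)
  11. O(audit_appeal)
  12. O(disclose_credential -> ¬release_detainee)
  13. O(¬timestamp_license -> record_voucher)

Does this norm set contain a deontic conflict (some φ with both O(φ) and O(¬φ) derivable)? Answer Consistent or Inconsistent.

Premise 9 is O(redact_specimen -> ¬update_voucher); even if O(¬update_voucher) held, inferring O(redact_specimen) would be affirming the consequent — invalid.
So O(redact_specimen) is not derivable, and the apparent clash with O(¬redact_specimen) does not arise.
A world satisfying every obligation exists (e.g. audit_appeal=true, authorize_consent=false, disclose_credential=false, lock_door=false, obtain_consent=false, post_bond=true, purge_cache=true, record_voucher=true, redact_specimen=false, release_detainee=false, timestamp_license=false, update_voucher=false); no atom is both obligatory and forbidden, so the set is consistent.

Consistent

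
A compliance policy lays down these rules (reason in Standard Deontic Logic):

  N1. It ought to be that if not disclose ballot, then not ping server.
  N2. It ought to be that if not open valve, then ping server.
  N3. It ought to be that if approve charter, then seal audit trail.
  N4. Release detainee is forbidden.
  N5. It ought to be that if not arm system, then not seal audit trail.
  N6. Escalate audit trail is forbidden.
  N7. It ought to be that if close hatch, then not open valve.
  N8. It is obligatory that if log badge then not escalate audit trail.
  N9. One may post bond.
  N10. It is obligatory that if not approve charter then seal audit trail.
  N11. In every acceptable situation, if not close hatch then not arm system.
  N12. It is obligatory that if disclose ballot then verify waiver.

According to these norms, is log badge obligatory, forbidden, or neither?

Premise 8 is O(log_badge → ¬escalate_audit_trail); even if O(¬escalate_audit_trail) held, inferring O(log_badge) would be affirming the consequent — invalid.
No premise or chain of K-axiom applications forces O(log_badge), and none forces O(¬log_badge). So log_badge is neither obligatory nor forbidden under these norms.

Neither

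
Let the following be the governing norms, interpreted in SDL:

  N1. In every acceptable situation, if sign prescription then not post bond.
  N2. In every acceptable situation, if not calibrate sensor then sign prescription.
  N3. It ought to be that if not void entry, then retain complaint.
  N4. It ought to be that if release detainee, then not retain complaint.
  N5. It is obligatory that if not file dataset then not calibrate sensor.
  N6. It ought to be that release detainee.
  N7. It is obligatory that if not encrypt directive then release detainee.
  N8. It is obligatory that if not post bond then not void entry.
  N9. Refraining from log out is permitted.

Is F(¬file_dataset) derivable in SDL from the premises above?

Premise 6 gives O(release_detainee).
With premise 4, O(release_detainee → ¬retain_complaint), the K-axiom yields O(¬retain_complaint).
The contrapositive of premise 3 (O(¬void_entry → retain_complaint)) is O(¬retain_complaint → void_entry), and O(¬retain_complaint) is already established, so O(void_entry).
The contrapositive of premise 8 (O(¬post_bond → ¬void_entry)) is O(void_entry → post_bond), and O(void_entry) is already established, so O(post_bond).
Premise 1 is O(sign_prescription → ¬post_bond); contrapositively O(post_bond → ¬sign_prescription). Since O(post_bond) holds, K gives O(¬sign_prescription).
The contrapositive of premise 2 (O(¬calibrate_sensor → sign_prescription)) is O(¬sign_prescription → calibrate_sensor), and O(¬sign_prescription) is already established, so O(calibrate_sensor).
The contrapositive of premise 5 (O(¬file_dataset → ¬calibrate_sensor)) is O(calibrate_sensor → file_dataset), and O(calibrate_sensor) is already established, so O(file_dataset).
Premises 7, 9 do not contribute to this derivation.
So O(file_dataset) holds, i.e. F(¬file_dataset). The claim follows.

Yes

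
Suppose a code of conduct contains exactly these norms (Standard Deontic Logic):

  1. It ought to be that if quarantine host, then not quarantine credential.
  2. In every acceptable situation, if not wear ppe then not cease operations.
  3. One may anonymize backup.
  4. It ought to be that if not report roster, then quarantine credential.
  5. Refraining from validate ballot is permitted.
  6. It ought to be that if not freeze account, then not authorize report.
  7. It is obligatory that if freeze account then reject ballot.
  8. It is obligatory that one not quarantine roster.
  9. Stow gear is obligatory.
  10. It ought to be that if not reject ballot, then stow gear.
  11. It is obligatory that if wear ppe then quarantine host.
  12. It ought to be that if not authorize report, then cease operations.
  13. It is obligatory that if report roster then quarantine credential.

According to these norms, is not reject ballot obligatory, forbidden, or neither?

By case analysis on report_roster: premise 13 gives O(report_roster → quarantine_credential) and premise 4 gives O(¬report_roster → quarantine_credential), so O(quarantine_credential) either way.
Premise 1 is O(quarantine_host → ¬quarantine_credential); contrapositively O(quarantine_credential → ¬quarantine_host). Since O(quarantine_credential) holds, K gives O(¬quarantine_host).
The contrapositive of premise 11 (O(wear_ppe → quarantine_host)) is O(¬quarantine_host → ¬wear_ppe), and O(¬quarantine_host) is already established, so O(¬wear_ppe).
Premise 2 is O(¬wear_ppe → ¬cease_operations); since O(¬wear_ppe), deontic closure gives O(¬cease_operations).
The contrapositive of premise 12 (O(¬authorize_report → cease_operations)) is O(¬cease_operations → authorize_report), and O(¬cease_operations) is already established, so O(authorize_report).
Premise 6, O(¬freeze_account → ¬authorize_report), contraposes to O(authorize_report → freeze_account); with O(authorize_report) we get O(freeze_account).
With premise 7, O(freeze_account → reject_ballot), the K-axiom yields O(reject_ballot).
Premises 3, 5, 8, 9, 10 do not contribute to this derivation.
Thus O(reject_ballot), which is F(¬reject_ballot): ¬reject_ballot is forbidden.

Forbidden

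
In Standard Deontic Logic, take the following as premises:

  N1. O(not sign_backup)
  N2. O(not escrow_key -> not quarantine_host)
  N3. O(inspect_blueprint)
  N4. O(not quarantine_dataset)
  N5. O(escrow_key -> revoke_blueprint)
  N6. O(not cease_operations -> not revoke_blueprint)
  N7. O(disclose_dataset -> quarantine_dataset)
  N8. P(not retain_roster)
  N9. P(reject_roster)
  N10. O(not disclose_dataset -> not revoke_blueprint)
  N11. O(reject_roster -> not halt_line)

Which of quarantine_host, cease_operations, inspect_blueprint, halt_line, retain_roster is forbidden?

quarantine_host

Premise 4 gives O(not quarantine_dataset).
The contrapositive of premise 7 (O(disclose_dataset -> quarantine_dataset)) is O(not quarantine_dataset -> not disclose_dataset), and O(not quarantine_dataset) is already established, so O(not disclose_dataset).
With premise 10, O(not disclose_dataset -> not revoke_blueprint), the K-axiom yields O(not revoke_blueprint).
The contrapositive of premise 5 (O(escrow_key -> revoke_blueprint)) is O(not revoke_blueprint -> not escrow_key), and O(not revoke_blueprint) is already established, so O(not escrow_key).
Applying K to premise 2 (O(not escrow_key -> not quarantine_host)) and O(not escrow_key) yields O(not quarantine_host).
So O(not quarantine_host) holds, i.e. quarantine_host is forbidden. None of the other listed options is forbidden under the premises.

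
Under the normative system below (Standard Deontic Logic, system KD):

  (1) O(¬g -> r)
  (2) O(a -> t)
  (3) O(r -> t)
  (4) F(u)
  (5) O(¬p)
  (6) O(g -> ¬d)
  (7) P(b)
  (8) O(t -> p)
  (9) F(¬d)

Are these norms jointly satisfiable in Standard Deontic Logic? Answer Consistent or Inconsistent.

Premise 9 is F(¬d), i.e. O(d).
Premise 6 is O(g -> ¬d); contrapositively O(d -> ¬g). Since O(d) holds, K gives O(¬g).
With premise 1, O(¬g -> r), the K-axiom yields O(r).
With premise 3, O(r -> t), the K-axiom yields O(t).
From O(t) and premise 8, O(t -> p), we obtain O(p).
Yet premise 5 states O(¬p).
We now have both O(p) and O(¬p) — p is simultaneously obligatory and forbidden, violating the D-axiom.

Inconsistent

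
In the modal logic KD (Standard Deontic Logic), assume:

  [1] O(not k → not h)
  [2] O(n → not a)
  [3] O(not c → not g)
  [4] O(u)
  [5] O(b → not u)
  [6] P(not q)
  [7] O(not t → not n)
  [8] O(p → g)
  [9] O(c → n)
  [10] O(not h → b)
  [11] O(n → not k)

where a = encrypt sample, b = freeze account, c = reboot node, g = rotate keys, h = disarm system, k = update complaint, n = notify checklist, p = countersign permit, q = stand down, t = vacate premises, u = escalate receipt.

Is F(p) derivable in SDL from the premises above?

Premise 4 gives O(u).
The contrapositive of premise 5 (O(b → not u)) is O(u → not b), and O(u) is already established, so O(not b).
Premise 10 is O(not h → b); contrapositively O(not b → h). Since O(not b) holds, K gives O(h).
The contrapositive of premise 1 (O(not k → not h)) is O(h → k), and O(h) is already established, so O(k).
The contrapositive of premise 11 (O(n → not k)) is O(k → not n), and O(k) is already established, so O(not n).
The contrapositive of premise 9 (O(c → n)) is O(not n → not c), and O(not n) is already established, so O(not c).
From O(not c) and premise 3, O(not c → not g), we obtain O(not g).
Premise 8 is O(p → g); contrapositively O(not g → not p). Since O(not g) holds, K gives O(not p).
Premises 2, 6, 7 do not contribute to this derivation.
So O(not p) holds, i.e. F(p). The claim follows.

Yes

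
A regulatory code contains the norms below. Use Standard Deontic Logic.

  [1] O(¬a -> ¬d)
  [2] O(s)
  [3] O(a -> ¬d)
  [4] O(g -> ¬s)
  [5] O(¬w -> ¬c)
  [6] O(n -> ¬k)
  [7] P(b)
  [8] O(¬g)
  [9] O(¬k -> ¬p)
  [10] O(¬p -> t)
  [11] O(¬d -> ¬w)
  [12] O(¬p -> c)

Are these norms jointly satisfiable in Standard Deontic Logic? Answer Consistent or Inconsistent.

Consistent

Premise 4 is O(g -> ¬s), but O(g) is not derivable from the premises, so it does not yield O(¬s).
So O(¬s) is not derivable, and the apparent clash with O(s) does not arise.
A world satisfying every obligation exists (e.g. a=false, b=false, c=false, d=false, g=false, k=true, n=false, p=true, s=true, t=false, w=false); no atom is both obligatory and forbidden, so the set is consistent.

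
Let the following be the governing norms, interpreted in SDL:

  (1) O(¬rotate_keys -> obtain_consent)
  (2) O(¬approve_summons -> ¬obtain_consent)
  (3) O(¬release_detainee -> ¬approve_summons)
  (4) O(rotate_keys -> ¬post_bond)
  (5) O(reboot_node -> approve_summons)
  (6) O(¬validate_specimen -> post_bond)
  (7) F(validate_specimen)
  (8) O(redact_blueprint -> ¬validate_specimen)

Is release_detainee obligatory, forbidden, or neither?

Obligatory

Premise 7, F(validate_specimen), is equivalent to O(¬validate_specimen).
With premise 6, O(¬validate_specimen -> post_bond), the K-axiom yields O(post_bond).
The contrapositive of premise 4 (O(rotate_keys -> ¬post_bond)) is O(post_bond -> ¬rotate_keys), and O(post_bond) is already established, so O(¬rotate_keys).
Premise 1 is O(¬rotate_keys -> obtain_consent); since O(¬rotate_keys), deontic closure gives O(obtain_consent).
Premise 2 is O(¬approve_summons -> ¬obtain_consent); contrapositively O(obtain_consent -> approve_summons). Since O(obtain_consent) holds, K gives O(approve_summons).
The contrapositive of premise 3 (O(¬release_detainee -> ¬approve_summons)) is O(approve_summons -> release_detainee), and O(approve_summons) is already established, so O(release_detainee).
Premises 5, 8 do not contribute to this derivation.
Hence release_detainee is obligatory.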